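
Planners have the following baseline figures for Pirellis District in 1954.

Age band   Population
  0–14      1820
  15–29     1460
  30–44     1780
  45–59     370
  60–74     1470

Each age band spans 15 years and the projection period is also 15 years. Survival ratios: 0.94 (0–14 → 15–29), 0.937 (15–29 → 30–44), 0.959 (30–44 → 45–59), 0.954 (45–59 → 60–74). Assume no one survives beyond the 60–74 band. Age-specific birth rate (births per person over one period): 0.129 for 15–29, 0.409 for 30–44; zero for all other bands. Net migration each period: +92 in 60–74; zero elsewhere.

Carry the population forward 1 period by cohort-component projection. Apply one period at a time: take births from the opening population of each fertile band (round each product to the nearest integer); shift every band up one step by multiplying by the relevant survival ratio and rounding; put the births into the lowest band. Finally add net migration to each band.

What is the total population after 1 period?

6147

[period 1]
Births: 1460 × 0.129 = 188 ; 1780 × 0.409 = 728 → total 916
15–29: 1820 × 0.94 = 1711
30–44: 1460 × 0.937 = 1368
45–59: 1780 × 0.959 = 1707
60–74: 370 × 0.954 = 353
Net migration: 60–74 + 92 → 445
→ [916, 1711, 1368, 1707, 445]
Total after period 1: 916 + 1711 + 1368 + 1707 + 445 = 6147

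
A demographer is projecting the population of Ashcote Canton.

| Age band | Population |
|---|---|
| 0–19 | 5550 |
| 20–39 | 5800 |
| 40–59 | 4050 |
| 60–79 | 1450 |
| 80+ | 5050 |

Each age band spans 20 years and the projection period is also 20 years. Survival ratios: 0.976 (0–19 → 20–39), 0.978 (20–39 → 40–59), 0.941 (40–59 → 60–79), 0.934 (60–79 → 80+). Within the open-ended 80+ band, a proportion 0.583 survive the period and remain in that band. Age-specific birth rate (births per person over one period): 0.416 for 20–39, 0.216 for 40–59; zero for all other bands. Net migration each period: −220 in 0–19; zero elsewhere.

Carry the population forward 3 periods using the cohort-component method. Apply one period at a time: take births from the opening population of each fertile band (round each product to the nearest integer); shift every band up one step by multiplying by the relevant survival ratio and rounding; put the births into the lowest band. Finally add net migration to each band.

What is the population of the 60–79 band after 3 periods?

Period 1.
Births: 5800 × 0.416 = 2413 ; 4050 × 0.216 = 875 ⇒ total 3288
20–39: 5550 × 0.976 = 5417
40–59: 5800 × 0.978 = 5672
60–79: 4050 × 0.941 = 3811
80+: 1450 × 0.934 + 5050 × 0.583 = 1354 + 2944 = 4298
Net migration: 0–19 − 220 → 3068
End of period: [3068, 5417, 5672, 3811, 4298]
Period 2.
Births: 5417 × 0.416 = 2253 ; 5672 × 0.216 = 1225 ⇒ total 3478
20–39: 3068 × 0.976 = 2994
40–59: 5417 × 0.978 = 5298
60–79: 5672 × 0.941 = 5337
80+: 3811 × 0.934 + 4298 × 0.583 = 3559 + 2506 = 6065
Net migration: 0–19 − 220 → 3258
End of period: [3258, 2994, 5298, 5337, 6065]
Period 3.
Births: 2994 × 0.416 = 1246 ; 5298 × 0.216 = 1144 ⇒ total 2390
20–39: 3258 × 0.976 = 3180
40–59: 2994 × 0.978 = 2928
60–79: 5298 × 0.941 = 4985
80+: 5337 × 0.934 + 6065 × 0.583 = 4985 + 3536 = 8521
Net migration: 0–19 − 220 → 2170
End of period: [2170, 3180, 2928, 4985, 8521]

4985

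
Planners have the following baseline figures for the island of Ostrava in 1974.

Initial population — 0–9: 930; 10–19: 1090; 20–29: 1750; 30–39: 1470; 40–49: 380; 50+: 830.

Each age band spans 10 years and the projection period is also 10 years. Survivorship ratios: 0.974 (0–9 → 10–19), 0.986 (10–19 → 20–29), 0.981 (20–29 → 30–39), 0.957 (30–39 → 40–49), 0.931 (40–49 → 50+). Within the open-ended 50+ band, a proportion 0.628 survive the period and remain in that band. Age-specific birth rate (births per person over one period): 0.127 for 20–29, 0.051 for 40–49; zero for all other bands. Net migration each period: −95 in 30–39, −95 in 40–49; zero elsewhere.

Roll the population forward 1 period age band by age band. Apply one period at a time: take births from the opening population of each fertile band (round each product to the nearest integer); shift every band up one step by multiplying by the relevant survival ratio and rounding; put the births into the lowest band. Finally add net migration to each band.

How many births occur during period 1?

241

Call the groups 1 to 6, youngest first.
[period 1]
Births: 1750 × 0.127 = 222  |  380 × 0.051 = 19 → total 241
Group 2: 930 × 0.974 = 906
Group 3: 1090 × 0.986 = 1075
Group 4: 1750 × 0.981 = 1717
Group 5: 1470 × 0.957 = 1407
Group 6: 380 × 0.931 + 830 × 0.628 = 354 + 521 = 875
Net migration: Group 4 − 95 → 1622; Group 5 − 95 → 1312
Giving 241 / 906 / 1075 / 1622 / 1312 / 875.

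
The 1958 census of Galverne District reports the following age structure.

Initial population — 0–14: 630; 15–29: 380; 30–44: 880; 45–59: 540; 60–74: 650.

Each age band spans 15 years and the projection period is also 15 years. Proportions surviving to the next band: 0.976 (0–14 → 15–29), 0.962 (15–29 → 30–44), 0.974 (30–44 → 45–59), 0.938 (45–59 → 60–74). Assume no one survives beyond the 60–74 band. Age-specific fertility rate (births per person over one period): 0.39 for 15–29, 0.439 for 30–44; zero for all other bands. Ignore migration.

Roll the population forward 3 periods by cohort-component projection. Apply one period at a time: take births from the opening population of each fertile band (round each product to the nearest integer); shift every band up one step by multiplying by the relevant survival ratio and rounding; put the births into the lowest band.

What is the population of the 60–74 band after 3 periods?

334

[period 1]
Births: 380 × 0.39 = 148, 880 × 0.439 = 386 ⇒ total 534
15–29: 630 × 0.976 = 615
30–44: 380 × 0.962 = 366
45–59: 880 × 0.974 = 857
60–74: 540 × 0.938 = 507
→ [534, 615, 366, 857, 507]
[period 2]
Births: 615 × 0.39 = 240, 366 × 0.439 = 161 ⇒ total 401
15–29: 534 × 0.976 = 521
30–44: 615 × 0.962 = 592
45–59: 366 × 0.974 = 356
60–74: 857 × 0.938 = 804
→ [401, 521, 592, 356, 804]
[period 3]
Births: 521 × 0.39 = 203, 592 × 0.439 = 260 ⇒ total 463
15–29: 401 × 0.976 = 391
30–44: 521 × 0.962 = 501
45–59: 592 × 0.974 = 577
60–74: 356 × 0.938 = 334
→ [463, 391, 501, 577, 334]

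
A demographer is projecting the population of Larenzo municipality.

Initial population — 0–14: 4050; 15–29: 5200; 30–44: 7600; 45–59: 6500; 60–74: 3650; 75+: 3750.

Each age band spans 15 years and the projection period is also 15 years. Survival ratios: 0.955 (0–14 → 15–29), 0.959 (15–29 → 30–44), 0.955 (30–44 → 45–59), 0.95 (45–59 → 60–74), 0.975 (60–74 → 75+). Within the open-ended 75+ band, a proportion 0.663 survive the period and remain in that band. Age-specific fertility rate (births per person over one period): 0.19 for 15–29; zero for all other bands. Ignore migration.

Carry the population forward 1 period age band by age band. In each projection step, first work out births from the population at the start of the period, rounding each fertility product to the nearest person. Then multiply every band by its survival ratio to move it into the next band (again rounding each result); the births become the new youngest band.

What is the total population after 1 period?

29321

— Period 1 —
Births: 5200 × 0.19 = 988
15–29: 4050 × 0.955 = 3868
30–44: 5200 × 0.959 = 4987
45–59: 7600 × 0.955 = 7258
60–74: 6500 × 0.95 = 6175
75+: 3650 × 0.975 + 3750 × 0.663 = 3559 + 2486 = 6045
Population now: 0–14=988, 15–29=3868, 30–44=4987, 45–59=7258, 60–74=6175, 75+=6045
Total after period 1: 988 + 3868 + 4987 + 7258 + 6175 + 6045 = 29321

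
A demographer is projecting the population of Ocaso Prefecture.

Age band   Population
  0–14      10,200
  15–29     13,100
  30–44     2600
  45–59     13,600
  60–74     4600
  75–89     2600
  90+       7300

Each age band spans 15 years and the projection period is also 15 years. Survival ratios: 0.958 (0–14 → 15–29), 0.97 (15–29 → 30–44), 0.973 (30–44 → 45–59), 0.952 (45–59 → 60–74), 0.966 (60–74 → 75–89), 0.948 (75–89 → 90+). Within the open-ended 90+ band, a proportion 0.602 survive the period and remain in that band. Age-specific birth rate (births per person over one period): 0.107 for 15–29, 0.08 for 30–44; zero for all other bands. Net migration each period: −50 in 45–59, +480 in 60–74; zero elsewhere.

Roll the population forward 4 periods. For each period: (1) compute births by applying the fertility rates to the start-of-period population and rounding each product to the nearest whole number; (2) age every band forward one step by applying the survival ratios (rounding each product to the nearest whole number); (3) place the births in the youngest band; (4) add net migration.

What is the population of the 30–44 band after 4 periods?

1917

(Bands numbered youngest = 1 to oldest = 7.)
Period 1.
Births: 13100 × 0.107 = 1402, 2600 × 0.08 = 208 → total 1610
Band 2: 10200 × 0.958 = 9772
Band 3: 13100 × 0.97 = 12707
Band 4: 2600 × 0.973 = 2530
Band 5: 13600 × 0.952 = 12947
Band 6: 4600 × 0.966 = 4444
Band 7: 2600 × 0.948 + 7300 × 0.602 = 2465 + 4395 = 6860
Net migration: Band 4 − 50 → 2480; Band 5 + 480 → 13427
Population now: 0–14=1610, 15–29=9772, 30–44=12707, 45–59=2480, 60–74=13427, 75–89=4444, 90+=6860
Period 2.
Births: 9772 × 0.107 = 1046, 12707 × 0.08 = 1017 → total 2063
Band 2: 1610 × 0.958 = 1542
Band 3: 9772 × 0.97 = 9479
Band 4: 12707 × 0.973 = 12364
Band 5: 2480 × 0.952 = 2361
Band 6: 13427 × 0.966 = 12970
Band 7: 4444 × 0.948 + 6860 × 0.602 = 4213 + 4130 = 8343
Net migration: Band 4 − 50 → 12314; Band 5 + 480 → 2841
Population now: 0–14=2063, 15–29=1542, 30–44=9479, 45–59=12314, 60–74=2841, 75–89=12970, 90+=8343
Period 3.
Births: 1542 × 0.107 = 165, 9479 × 0.08 = 758 → total 923
Band 2: 2063 × 0.958 = 1976
Band 3: 1542 × 0.97 = 1496
Band 4: 9479 × 0.973 = 9223
Band 5: 12314 × 0.952 = 11723
Band 6: 2841 × 0.966 = 2744
Band 7: 12970 × 0.948 + 8343 × 0.602 = 12296 + 5022 = 17318
Net migration: Band 4 − 50 → 9173; Band 5 + 480 → 12203
Population now: 0–14=923, 15–29=1976, 30–44=1496, 45–59=9173, 60–74=12203, 75–89=2744, 90+=17318
Period 4.
Births: 1976 × 0.107 = 211, 1496 × 0.08 = 120 → total 331
Band 2: 923 × 0.958 = 884
Band 3: 1976 × 0.97 = 1917
Band 4: 1496 × 0.973 = 1456
Band 5: 9173 × 0.952 = 8733
Band 6: 12203 × 0.966 = 11788
Band 7: 2744 × 0.948 + 17318 × 0.602 = 2601 + 10425 = 13026
Net migration: Band 4 − 50 → 1406; Band 5 + 480 → 9213
Population now: 0–14=331, 15–29=884, 30–44=1917, 45–59=1406, 60–74=9213, 75–89=11788, 90+=13026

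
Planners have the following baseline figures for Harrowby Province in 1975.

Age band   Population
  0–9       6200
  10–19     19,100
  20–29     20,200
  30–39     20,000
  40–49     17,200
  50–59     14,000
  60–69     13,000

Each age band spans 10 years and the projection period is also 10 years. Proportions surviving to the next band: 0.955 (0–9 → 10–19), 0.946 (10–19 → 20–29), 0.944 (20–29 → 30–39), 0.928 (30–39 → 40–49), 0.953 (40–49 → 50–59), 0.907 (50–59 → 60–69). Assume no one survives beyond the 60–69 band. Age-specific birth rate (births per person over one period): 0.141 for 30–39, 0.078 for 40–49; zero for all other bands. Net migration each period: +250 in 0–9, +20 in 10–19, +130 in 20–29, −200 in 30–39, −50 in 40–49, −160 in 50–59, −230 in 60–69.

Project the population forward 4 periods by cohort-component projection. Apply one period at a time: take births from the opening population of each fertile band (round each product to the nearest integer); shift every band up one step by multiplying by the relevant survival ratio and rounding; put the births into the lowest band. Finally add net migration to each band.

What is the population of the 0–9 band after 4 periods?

(Bands numbered youngest = 1 to oldest = 7.)
After projecting period 1:
Births: 20000 * 0.141 = 2820  |  17200 * 0.078 = 1342 → total 4162
Band 2: 6200 * 0.955 = 5921
Band 3: 19100 * 0.946 = 18069
Band 4: 20200 * 0.944 = 19069
Band 5: 20000 * 0.928 = 18560
Band 6: 17200 * 0.953 = 16392
Band 7: 14000 * 0.907 = 12698
Net migration: Band 1 + 250 → 4412; Band 2 + 20 → 5941; Band 3 + 130 → 18199; Band 4 − 200 → 18869; Band 5 − 50 → 18510; Band 6 − 160 → 16232; Band 7 − 230 → 12468
Population now: 0–9=4412, 10–19=5941, 20–29=18199, 30–39=18869, 40–49=18510, 50–59=16232, 60–69=12468
After projecting period 2:
Births: 18869 * 0.141 = 2661  |  18510 * 0.078 = 1444 → total 4105
Band 2: 4412 * 0.955 = 4213
Band 3: 5941 * 0.946 = 5620
Band 4: 18199 * 0.944 = 17180
Band 5: 18869 * 0.928 = 17510
Band 6: 18510 * 0.953 = 17640
Band 7: 16232 * 0.907 = 14722
Net migration: Band 1 + 250 → 4355; Band 2 + 20 → 4233; Band 3 + 130 → 5750; Band 4 − 200 → 16980; Band 5 − 50 → 17460; Band 6 − 160 → 17480; Band 7 − 230 → 14492
Population now: 0–9=4355, 10–19=4233, 20–29=5750, 30–39=16980, 40–49=17460, 50–59=17480, 60–69=14492
After projecting period 3:
Births: 16980 * 0.141 = 2394  |  17460 * 0.078 = 1362 → total 3756
Band 2: 4355 * 0.955 = 4159
Band 3: 4233 * 0.946 = 4004
Band 4: 5750 * 0.944 = 5428
Band 5: 16980 * 0.928 = 15757
Band 6: 17460 * 0.953 = 16639
Band 7: 17480 * 0.907 = 15854
Net migration: Band 1 + 250 → 4006; Band 2 + 20 → 4179; Band 3 + 130 → 4134; Band 4 − 200 → 5228; Band 5 − 50 → 15707; Band 6 − 160 → 16479; Band 7 − 230 → 15624
Population now: 0–9=4006, 10–19=4179, 20–29=4134, 30–39=5228, 40–49=15707, 50–59=16479, 60–69=15624
After projecting period 4:
Births: 5228 * 0.141 = 737  |  15707 * 0.078 = 1225 → total 1962
Band 2: 4006 * 0.955 = 3826
Band 3: 4179 * 0.946 = 3953
Band 4: 4134 * 0.944 = 3902
Band 5: 5228 * 0.928 = 4852
Band 6: 15707 * 0.953 = 14969
Band 7: 16479 * 0.907 = 14946
Net migration: Band 1 + 250 → 2212; Band 2 + 20 → 3846; Band 3 + 130 → 4083; Band 4 − 200 → 3702; Band 5 − 50 → 4802; Band 6 − 160 → 14809; Band 7 − 230 → 14716
Population now: 0–9=2212, 10–19=3846, 20–29=4083, 30–39=3702, 40–49=4802, 50–59=14809, 60–69=14716

2212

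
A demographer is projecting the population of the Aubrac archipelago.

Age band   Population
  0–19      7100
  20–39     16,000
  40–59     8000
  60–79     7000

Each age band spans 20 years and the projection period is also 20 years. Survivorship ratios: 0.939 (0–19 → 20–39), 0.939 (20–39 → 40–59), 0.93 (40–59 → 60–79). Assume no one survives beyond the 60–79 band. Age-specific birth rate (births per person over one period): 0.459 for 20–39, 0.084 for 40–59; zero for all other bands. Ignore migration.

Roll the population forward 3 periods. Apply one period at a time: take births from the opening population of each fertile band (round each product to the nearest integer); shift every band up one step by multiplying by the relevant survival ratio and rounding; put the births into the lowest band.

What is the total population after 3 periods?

20929

After projecting period 1:
Births: 16000 × 0.459 = 7344  |  8000 × 0.084 = 672 → 8016
20–39: 7100 × 0.939 = 6667
40–59: 16000 × 0.939 = 15024
60–79: 8000 × 0.93 = 7440
Population now: 0–19=8016, 20–39=6667, 40–59=15024, 60–79=7440
After projecting period 2:
Births: 6667 × 0.459 = 3060  |  15024 × 0.084 = 1262 → 4322
20–39: 8016 × 0.939 = 7527
40–59: 6667 × 0.939 = 6260
60–79: 15024 × 0.93 = 13972
Population now: 0–19=4322, 20–39=7527, 40–59=6260, 60–79=13972
After projecting period 3:
Births: 7527 × 0.459 = 3455  |  6260 × 0.084 = 526 → 3981
20–39: 4322 × 0.939 = 4058
40–59: 7527 × 0.939 = 7068
60–79: 6260 × 0.93 = 5822
Population now: 0–19=3981, 20–39=4058, 40–59=7068, 60–79=5822
Total after period 3: 3981 + 4058 + 7068 + 5822 = 20929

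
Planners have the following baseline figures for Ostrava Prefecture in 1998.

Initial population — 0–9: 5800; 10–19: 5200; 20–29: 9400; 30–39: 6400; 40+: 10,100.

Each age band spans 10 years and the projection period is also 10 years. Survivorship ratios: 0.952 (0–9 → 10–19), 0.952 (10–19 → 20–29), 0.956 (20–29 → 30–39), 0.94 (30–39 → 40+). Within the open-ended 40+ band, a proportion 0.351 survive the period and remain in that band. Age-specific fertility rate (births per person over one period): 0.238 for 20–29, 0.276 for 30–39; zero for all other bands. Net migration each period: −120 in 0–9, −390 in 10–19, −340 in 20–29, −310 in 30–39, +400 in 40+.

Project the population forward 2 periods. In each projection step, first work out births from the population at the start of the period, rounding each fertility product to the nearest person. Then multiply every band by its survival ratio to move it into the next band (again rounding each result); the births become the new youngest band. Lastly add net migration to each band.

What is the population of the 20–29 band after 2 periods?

4546

(Bands numbered youngest = 1 to oldest = 5.)
Period 1:
Births: 9400 * 0.238 = 2237, 6400 * 0.276 = 1766 → total 4003
Band 2: 5800 * 0.952 = 5522
Band 3: 5200 * 0.952 = 4950
Band 4: 9400 * 0.956 = 8986
Band 5: 6400 * 0.94 + 10100 * 0.351 = 6016 + 3545 = 9561
Net migration: Band 1 − 120 → 3883; Band 2 − 390 → 5132; Band 3 − 340 → 4610; Band 4 − 310 → 8676; Band 5 + 400 → 9961
Population now: 0–9=3883, 10–19=5132, 20–29=4610, 30–39=8676, 40+=9961
Period 2:
Births: 4610 * 0.238 = 1097, 8676 * 0.276 = 2395 → total 3492
Band 2: 3883 * 0.952 = 3697
Band 3: 5132 * 0.952 = 4886
Band 4: 4610 * 0.956 = 4407
Band 5: 8676 * 0.94 + 9961 * 0.351 = 8155 + 3496 = 11651
Net migration: Band 1 − 120 → 3372; Band 2 − 390 → 3307; Band 3 − 340 → 4546; Band 4 − 310 → 4097; Band 5 + 400 → 12051
Population now: 0–9=3372, 10–19=3307, 20–29=4546, 30–39=4097, 40+=12051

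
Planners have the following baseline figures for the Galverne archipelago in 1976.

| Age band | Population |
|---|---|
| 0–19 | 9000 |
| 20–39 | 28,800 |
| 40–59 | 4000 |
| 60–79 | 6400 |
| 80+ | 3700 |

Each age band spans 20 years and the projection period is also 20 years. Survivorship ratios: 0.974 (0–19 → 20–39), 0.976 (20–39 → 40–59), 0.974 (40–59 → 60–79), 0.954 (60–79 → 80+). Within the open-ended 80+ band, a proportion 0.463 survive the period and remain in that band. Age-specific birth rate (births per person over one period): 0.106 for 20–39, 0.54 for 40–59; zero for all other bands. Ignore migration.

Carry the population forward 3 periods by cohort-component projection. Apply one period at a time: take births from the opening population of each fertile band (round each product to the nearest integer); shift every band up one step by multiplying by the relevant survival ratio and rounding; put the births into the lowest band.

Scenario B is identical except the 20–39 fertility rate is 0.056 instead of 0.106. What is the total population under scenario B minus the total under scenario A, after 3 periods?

Numbering the bands 1..5 from youngest to oldest:
— Period 1 —
Births: 28800 × 0.106 = 3053, 4000 × 0.54 = 2160 → total 5213
Band 2: 9000 × 0.974 = 8766
Band 3: 28800 × 0.976 = 28109
Band 4: 4000 × 0.974 = 3896
Band 5: 6400 × 0.954 + 3700 × 0.463 = 6106 + 1713 = 7819
→ [5213, 8766, 28109, 3896, 7819]
— Period 2 —
Births: 8766 × 0.106 = 929, 28109 × 0.54 = 15179 → total 16108
Band 2: 5213 × 0.974 = 5077
Band 3: 8766 × 0.976 = 8556
Band 4: 28109 × 0.974 = 27378
Band 5: 3896 × 0.954 + 7819 × 0.463 = 3717 + 3620 = 7337
→ [16108, 5077, 8556, 27378, 7337]
— Period 3 —
Births: 5077 × 0.106 = 538, 8556 × 0.54 = 4620 → total 5158
Band 2: 16108 × 0.974 = 15689
Band 3: 5077 × 0.976 = 4955
Band 4: 8556 × 0.974 = 8334
Band 5: 27378 × 0.954 + 7337 × 0.463 = 26119 + 3397 = 29516
→ [5158, 15689, 4955, 8334, 29516]
Scenario A total after 3 periods: 63652
Scenario B projection —
— Period 1 —
Births: 28800 × 0.056 = 1613, 4000 × 0.54 = 2160 → total 3773
Band 2: 9000 × 0.974 = 8766
Band 3: 28800 × 0.976 = 28109
Band 4: 4000 × 0.974 = 3896
Band 5: 6400 × 0.954 + 3700 × 0.463 = 6106 + 1713 = 7819
→ [3773, 8766, 28109, 3896, 7819]
— Period 2 —
Births: 8766 × 0.056 = 491, 28109 × 0.54 = 15179 → total 15670
Band 2: 3773 × 0.974 = 3675
Band 3: 8766 × 0.976 = 8556
Band 4: 28109 × 0.974 = 27378
Band 5: 3896 × 0.954 + 7819 × 0.463 = 3717 + 3620 = 7337
→ [15670, 3675, 8556, 27378, 7337]
— Period 3 —
Births: 3675 × 0.056 = 206, 8556 × 0.54 = 4620 → total 4826
Band 2: 15670 × 0.974 = 15263
Band 3: 3675 × 0.976 = 3587
Band 4: 8556 × 0.974 = 8334
Band 5: 27378 × 0.954 + 7337 × 0.463 = 26119 + 3397 = 29516
→ [4826, 15263, 3587, 8334, 29516]
Scenario B total after 3 periods: 61526
Difference B − A = 61526 − 63652 = -2126

-2126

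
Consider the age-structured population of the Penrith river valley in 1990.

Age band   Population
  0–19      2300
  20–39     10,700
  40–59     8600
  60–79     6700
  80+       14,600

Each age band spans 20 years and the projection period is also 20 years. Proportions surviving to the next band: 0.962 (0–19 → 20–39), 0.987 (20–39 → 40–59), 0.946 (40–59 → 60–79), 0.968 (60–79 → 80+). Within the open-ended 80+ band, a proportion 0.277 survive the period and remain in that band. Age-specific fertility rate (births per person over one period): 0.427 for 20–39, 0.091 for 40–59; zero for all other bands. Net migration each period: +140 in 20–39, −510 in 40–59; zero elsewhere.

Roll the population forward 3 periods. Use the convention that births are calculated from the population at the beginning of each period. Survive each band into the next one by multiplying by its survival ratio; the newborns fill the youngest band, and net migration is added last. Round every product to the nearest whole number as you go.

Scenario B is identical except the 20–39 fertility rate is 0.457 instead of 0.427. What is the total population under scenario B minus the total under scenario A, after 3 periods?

— Period 1 —
Births: 10700 × 0.427 = 4569  |  8600 × 0.091 = 783 → total 5352
20–39: 2300 × 0.962 = 2213
40–59: 10700 × 0.987 = 10561
60–79: 8600 × 0.946 = 8136
80+: 6700 × 0.968 + 14600 × 0.277 = 6486 + 4044 = 10530
Net migration: 20–39 + 140 → 2353; 40–59 − 510 → 10051
→ [5352, 2353, 10051, 8136, 10530]
— Period 2 —
Births: 2353 × 0.427 = 1005  |  10051 × 0.091 = 915 → total 1920
20–39: 5352 × 0.962 = 5149
40–59: 2353 × 0.987 = 2322
60–79: 10051 × 0.946 = 9508
80+: 8136 × 0.968 + 10530 × 0.277 = 7876 + 2917 = 10793
Net migration: 20–39 + 140 → 5289; 40–59 − 510 → 1812
→ [1920, 5289, 1812, 9508, 10793]
— Period 3 —
Births: 5289 × 0.427 = 2258  |  1812 × 0.091 = 165 → total 2423
20–39: 1920 × 0.962 = 1847
40–59: 5289 × 0.987 = 5220
60–79: 1812 × 0.946 = 1714
80+: 9508 × 0.968 + 10793 × 0.277 = 9204 + 2990 = 12194
Net migration: 20–39 + 140 → 1987; 40–59 − 510 → 4710
→ [2423, 1987, 4710, 1714, 12194]
Scenario A total after 3 periods: 23028
Scenario B projection —
— Period 1 —
Births: 10700 × 0.457 = 4890  |  8600 × 0.091 = 783 → total 5673
20–39: 2300 × 0.962 = 2213
40–59: 10700 × 0.987 = 10561
60–79: 8600 × 0.946 = 8136
80+: 6700 × 0.968 + 14600 × 0.277 = 6486 + 4044 = 10530
Net migration: 20–39 + 140 → 2353; 40–59 − 510 → 10051
→ [5673, 2353, 10051, 8136, 10530]
— Period 2 —
Births: 2353 × 0.457 = 1075  |  10051 × 0.091 = 915 → total 1990
20–39: 5673 × 0.962 = 5457
40–59: 2353 × 0.987 = 2322
60–79: 10051 × 0.946 = 9508
80+: 8136 × 0.968 + 10530 × 0.277 = 7876 + 2917 = 10793
Net migration: 20–39 + 140 → 5597; 40–59 − 510 → 1812
→ [1990, 5597, 1812, 9508, 10793]
— Period 3 —
Births: 5597 × 0.457 = 2558  |  1812 × 0.091 = 165 → total 2723
20–39: 1990 × 0.962 = 1914
40–59: 5597 × 0.987 = 5524
60–79: 1812 × 0.946 = 1714
80+: 9508 × 0.968 + 10793 × 0.277 = 9204 + 2990 = 12194
Net migration: 20–39 + 140 → 2054; 40–59 − 510 → 5014
→ [2723, 2054, 5014, 1714, 12194]
Scenario B total after 3 periods: 23699
Difference B − A = 23699 − 23028 = 671

671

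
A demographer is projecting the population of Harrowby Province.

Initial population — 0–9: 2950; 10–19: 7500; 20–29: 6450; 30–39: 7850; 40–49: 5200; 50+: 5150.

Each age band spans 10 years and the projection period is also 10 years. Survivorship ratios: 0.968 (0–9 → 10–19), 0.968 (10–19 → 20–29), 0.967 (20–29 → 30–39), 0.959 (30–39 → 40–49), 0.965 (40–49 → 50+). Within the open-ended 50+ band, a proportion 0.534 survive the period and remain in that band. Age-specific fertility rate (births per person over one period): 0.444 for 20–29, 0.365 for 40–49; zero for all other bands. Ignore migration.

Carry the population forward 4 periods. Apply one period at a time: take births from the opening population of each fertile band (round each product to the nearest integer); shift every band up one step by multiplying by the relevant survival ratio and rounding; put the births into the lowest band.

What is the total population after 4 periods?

33047

Call the bands 1 to 6, youngest first.
Period 1.
Births: 6450 × 0.444 = 2864 ; 5200 × 0.365 = 1898 ⇒ total 4762
Band 2: 2950 × 0.968 = 2856
Band 3: 7500 × 0.968 = 7260
Band 4: 6450 × 0.967 = 6237
Band 5: 7850 × 0.959 = 7528
Band 6: 5200 × 0.965 + 5150 × 0.534 = 5018 + 2750 = 7768
→ [4762, 2856, 7260, 6237, 7528, 7768]
Period 2.
Births: 7260 × 0.444 = 3223 ; 7528 × 0.365 = 2748 ⇒ total 5971
Band 2: 4762 × 0.968 = 4610
Band 3: 2856 × 0.968 = 2765
Band 4: 7260 × 0.967 = 7020
Band 5: 6237 × 0.959 = 5981
Band 6: 7528 × 0.965 + 7768 × 0.534 = 7265 + 4148 = 11413
→ [5971, 4610, 2765, 7020, 5981, 11413]
Period 3.
Births: 2765 × 0.444 = 1228 ; 5981 × 0.365 = 2183 ⇒ total 3411
Band 2: 5971 × 0.968 = 5780
Band 3: 4610 × 0.968 = 4462
Band 4: 2765 × 0.967 = 2674
Band 5: 7020 × 0.959 = 6732
Band 6: 5981 × 0.965 + 11413 × 0.534 = 5772 + 6095 = 11867
→ [3411, 5780, 4462, 2674, 6732, 11867]
Period 4.
Births: 4462 × 0.444 = 1981 ; 6732 × 0.365 = 2457 ⇒ total 4438
Band 2: 3411 × 0.968 = 3302
Band 3: 5780 × 0.968 = 5595
Band 4: 4462 × 0.967 = 4315
Band 5: 2674 × 0.959 = 2564
Band 6: 6732 × 0.965 + 11867 × 0.534 = 6496 + 6337 = 12833
→ [4438, 3302, 5595, 4315, 2564, 12833]
Total after period 4: 4438 + 3302 + 5595 + 4315 + 2564 + 12833 = 33047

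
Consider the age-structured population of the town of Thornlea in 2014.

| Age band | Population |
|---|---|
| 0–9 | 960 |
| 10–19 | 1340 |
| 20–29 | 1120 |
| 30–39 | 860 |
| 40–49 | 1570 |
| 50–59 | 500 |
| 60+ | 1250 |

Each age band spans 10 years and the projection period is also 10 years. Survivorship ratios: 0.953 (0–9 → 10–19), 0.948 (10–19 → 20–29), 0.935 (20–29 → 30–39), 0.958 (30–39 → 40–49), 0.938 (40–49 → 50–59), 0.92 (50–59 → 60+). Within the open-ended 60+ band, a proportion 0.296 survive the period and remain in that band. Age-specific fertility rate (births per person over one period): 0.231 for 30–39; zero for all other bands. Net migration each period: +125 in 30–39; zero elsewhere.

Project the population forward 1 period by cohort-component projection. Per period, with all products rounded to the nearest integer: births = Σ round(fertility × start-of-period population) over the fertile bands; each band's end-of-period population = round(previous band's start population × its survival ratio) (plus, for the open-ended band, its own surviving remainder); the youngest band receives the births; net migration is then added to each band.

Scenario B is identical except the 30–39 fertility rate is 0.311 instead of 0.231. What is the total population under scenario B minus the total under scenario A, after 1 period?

68

[period 1]
Births: 860 × 0.231 = 199
10–19: 960 × 0.953 = 915
20–29: 1340 × 0.948 = 1270
30–39: 1120 × 0.935 = 1047
40–49: 860 × 0.958 = 824
50–59: 1570 × 0.938 = 1473
60+: 500 × 0.92 + 1250 × 0.296 = 460 + 370 = 830
Net migration: 30–39 + 125 → 1172
Population now: 0–9=199, 10–19=915, 20–29=1270, 30–39=1172, 40–49=824, 50–59=1473, 60+=830
Scenario A total after 1 period: 6683
Scenario B projection —
[period 1]
Births: 860 × 0.311 = 267
10–19: 960 × 0.953 = 915
20–29: 1340 × 0.948 = 1270
30–39: 1120 × 0.935 = 1047
40–49: 860 × 0.958 = 824
50–59: 1570 × 0.938 = 1473
60+: 500 × 0.92 + 1250 × 0.296 = 460 + 370 = 830
Net migration: 30–39 + 125 → 1172
Population now: 0–9=267, 10–19=915, 20–29=1270, 30–39=1172, 40–49=824, 50–59=1473, 60+=830
Scenario B total after 1 period: 6751
Difference B − A = 6751 − 6683 = 68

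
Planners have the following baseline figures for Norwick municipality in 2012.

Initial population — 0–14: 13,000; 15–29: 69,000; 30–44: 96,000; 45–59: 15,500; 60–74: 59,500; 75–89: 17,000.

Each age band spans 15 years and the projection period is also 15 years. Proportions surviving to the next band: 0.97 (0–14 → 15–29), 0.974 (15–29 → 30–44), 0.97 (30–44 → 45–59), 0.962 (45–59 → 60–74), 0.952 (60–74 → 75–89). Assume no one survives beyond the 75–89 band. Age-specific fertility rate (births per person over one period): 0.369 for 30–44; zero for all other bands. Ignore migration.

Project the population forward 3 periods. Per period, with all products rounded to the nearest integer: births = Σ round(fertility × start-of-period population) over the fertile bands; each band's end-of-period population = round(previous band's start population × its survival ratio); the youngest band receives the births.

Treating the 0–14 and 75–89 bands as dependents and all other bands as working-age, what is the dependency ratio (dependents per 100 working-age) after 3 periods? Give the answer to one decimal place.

Let group 1 be 0–14 through group 6 = 75–89.
Period 1:
Births: 96000 × 0.369 = 35424
Group 2: 13000 × 0.97 = 12610
Group 3: 69000 × 0.974 = 67206
Group 4: 96000 × 0.97 = 93120
Group 5: 15500 × 0.962 = 14911
Group 6: 59500 × 0.952 = 56644
Giving 35424 / 12610 / 67206 / 93120 / 14911 / 56644.
Period 2:
Births: 67206 × 0.369 = 24799
Group 2: 35424 × 0.97 = 34361
Group 3: 12610 × 0.974 = 12282
Group 4: 67206 × 0.97 = 65190
Group 5: 93120 × 0.962 = 89581
Group 6: 14911 × 0.952 = 14195
Giving 24799 / 34361 / 12282 / 65190 / 89581 / 14195.
Period 3:
Births: 12282 × 0.369 = 4532
Group 2: 24799 × 0.97 = 24055
Group 3: 34361 × 0.974 = 33468
Group 4: 12282 × 0.97 = 11914
Group 5: 65190 × 0.962 = 62713
Group 6: 89581 × 0.952 = 85281
Giving 4532 / 24055 / 33468 / 11914 / 62713 / 85281.
Dependents (band 0–14 + band 75–89) = 4532 + 85281 = 89813; working-age = 132150; ratio = 89813/132150 × 100 = 68.0

68.0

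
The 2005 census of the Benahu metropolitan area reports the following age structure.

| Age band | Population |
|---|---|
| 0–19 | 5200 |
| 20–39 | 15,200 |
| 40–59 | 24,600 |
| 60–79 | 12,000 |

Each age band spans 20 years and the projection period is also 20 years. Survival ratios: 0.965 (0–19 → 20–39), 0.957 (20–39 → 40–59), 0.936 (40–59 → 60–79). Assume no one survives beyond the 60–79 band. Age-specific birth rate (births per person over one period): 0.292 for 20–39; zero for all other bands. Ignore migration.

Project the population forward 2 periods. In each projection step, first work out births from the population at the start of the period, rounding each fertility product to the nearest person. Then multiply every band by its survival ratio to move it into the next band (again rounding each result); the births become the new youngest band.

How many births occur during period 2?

1465

Numbering the bands 1..4 from youngest to oldest:
[period 1]
Births: 15200 * 0.292 = 4438
Band 2: 5200 * 0.965 = 5018
Band 3: 15200 * 0.957 = 14546
Band 4: 24600 * 0.936 = 23026
Giving 4438 / 5018 / 14546 / 23026.
[period 2]
Births: 5018 * 0.292 = 1465
Band 2: 4438 * 0.965 = 4283
Band 3: 5018 * 0.957 = 4802
Band 4: 14546 * 0.936 = 13615
Giving 1465 / 4283 / 4802 / 13615.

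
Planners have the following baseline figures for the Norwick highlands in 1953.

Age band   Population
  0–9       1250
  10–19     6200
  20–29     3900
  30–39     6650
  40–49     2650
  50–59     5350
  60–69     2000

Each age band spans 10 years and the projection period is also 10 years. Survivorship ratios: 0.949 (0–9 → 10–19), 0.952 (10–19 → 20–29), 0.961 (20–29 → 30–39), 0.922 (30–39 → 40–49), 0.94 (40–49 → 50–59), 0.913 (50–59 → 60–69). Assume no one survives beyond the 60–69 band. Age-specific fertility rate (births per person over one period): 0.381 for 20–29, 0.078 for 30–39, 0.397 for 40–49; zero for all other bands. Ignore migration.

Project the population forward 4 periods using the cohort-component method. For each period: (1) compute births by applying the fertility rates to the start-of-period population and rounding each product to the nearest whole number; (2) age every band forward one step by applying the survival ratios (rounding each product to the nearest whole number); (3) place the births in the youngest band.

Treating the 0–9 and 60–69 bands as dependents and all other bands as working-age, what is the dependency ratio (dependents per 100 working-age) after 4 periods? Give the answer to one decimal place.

40.7

Numbering the groups 1..7 from youngest to oldest:
Period 1:
Births: 3900 × 0.381 = 1486 ; 6650 × 0.078 = 519 ; 2650 × 0.397 = 1052 — total 3057
Group 2: 1250 × 0.949 = 1186
Group 3: 6200 × 0.952 = 5902
Group 4: 3900 × 0.961 = 3748
Group 5: 6650 × 0.922 = 6131
Group 6: 2650 × 0.94 = 2491
Group 7: 5350 × 0.913 = 4885
Population now: 0–9=3057, 10–19=1186, 20–29=5902, 30–39=3748, 40–49=6131, 50–59=2491, 60–69=4885
Period 2:
Births: 5902 × 0.381 = 2249 ; 3748 × 0.078 = 292 ; 6131 × 0.397 = 2434 — total 4975
Group 2: 3057 × 0.949 = 2901
Group 3: 1186 × 0.952 = 1129
Group 4: 5902 × 0.961 = 5672
Group 5: 3748 × 0.922 = 3456
Group 6: 6131 × 0.94 = 5763
Group 7: 2491 × 0.913 = 2274
Population now: 0–9=4975, 10–19=2901, 20–29=1129, 30–39=5672, 40–49=3456, 50–59=5763, 60–69=2274
Period 3:
Births: 1129 × 0.381 = 430 ; 5672 × 0.078 = 442 ; 3456 × 0.397 = 1372 — total 2244
Group 2: 4975 × 0.949 = 4721
Group 3: 2901 × 0.952 = 2762
Group 4: 1129 × 0.961 = 1085
Group 5: 5672 × 0.922 = 5230
Group 6: 3456 × 0.94 = 3249
Group 7: 5763 × 0.913 = 5262
Population now: 0–9=2244, 10–19=4721, 20–29=2762, 30–39=1085, 40–49=5230, 50–59=3249, 60–69=5262
Period 4:
Births: 2762 × 0.381 = 1052 ; 1085 × 0.078 = 85 ; 5230 × 0.397 = 2076 — total 3213
Group 2: 2244 × 0.949 = 2130
Group 3: 4721 × 0.952 = 4494
Group 4: 2762 × 0.961 = 2654
Group 5: 1085 × 0.922 = 1000
Group 6: 5230 × 0.94 = 4916
Group 7: 3249 × 0.913 = 2966
Population now: 0–9=3213, 10–19=2130, 20–29=4494, 30–39=2654, 40–49=1000, 50–59=4916, 60–69=2966
Dependents (band 0–9 + band 60–69) = 3213 + 2966 = 6179; working-age = 15194; ratio = 6179/15194 × 100 = 40.7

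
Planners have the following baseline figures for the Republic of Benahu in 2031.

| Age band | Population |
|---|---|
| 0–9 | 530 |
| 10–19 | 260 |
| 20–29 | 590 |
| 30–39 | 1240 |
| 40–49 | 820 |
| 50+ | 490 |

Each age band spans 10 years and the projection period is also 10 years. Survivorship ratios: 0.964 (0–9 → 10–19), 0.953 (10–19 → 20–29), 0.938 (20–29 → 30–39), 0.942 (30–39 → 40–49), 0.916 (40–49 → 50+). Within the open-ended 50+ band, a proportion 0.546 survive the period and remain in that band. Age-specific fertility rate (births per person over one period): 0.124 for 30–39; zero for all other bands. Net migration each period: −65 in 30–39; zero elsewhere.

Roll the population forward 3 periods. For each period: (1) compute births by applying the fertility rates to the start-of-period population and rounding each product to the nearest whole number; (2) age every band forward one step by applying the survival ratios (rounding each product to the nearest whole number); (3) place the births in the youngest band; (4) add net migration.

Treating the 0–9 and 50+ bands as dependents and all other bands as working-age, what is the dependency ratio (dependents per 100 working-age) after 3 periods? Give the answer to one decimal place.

177.3

Period 1.
Births: 1240 × 0.124 = 154
10–19: 530 × 0.964 = 511
20–29: 260 × 0.953 = 248
30–39: 590 × 0.938 = 553
40–49: 1240 × 0.942 = 1168
50+: 820 × 0.916 + 490 × 0.546 = 751 + 268 = 1019
Net migration: 30–39 − 65 → 488
End of period: [154, 511, 248, 488, 1168, 1019]
Period 2.
Births: 488 × 0.124 = 61
10–19: 154 × 0.964 = 148
20–29: 511 × 0.953 = 487
30–39: 248 × 0.938 = 233
40–49: 488 × 0.942 = 460
50+: 1168 × 0.916 + 1019 × 0.546 = 1070 + 556 = 1626
Net migration: 30–39 − 65 → 168
End of period: [61, 148, 487, 168, 460, 1626]
Period 3.
Births: 168 × 0.124 = 21
10–19: 61 × 0.964 = 59
20–29: 148 × 0.953 = 141
30–39: 487 × 0.938 = 457
40–49: 168 × 0.942 = 158
50+: 460 × 0.916 + 1626 × 0.546 = 421 + 888 = 1309
Net migration: 30–39 − 65 → 392
End of period: [21, 59, 141, 392, 158, 1309]
Dependents (band 0–9 + band 50+) = 21 + 1309 = 1330; working-age = 750; ratio = 1330/750 × 100 = 177.3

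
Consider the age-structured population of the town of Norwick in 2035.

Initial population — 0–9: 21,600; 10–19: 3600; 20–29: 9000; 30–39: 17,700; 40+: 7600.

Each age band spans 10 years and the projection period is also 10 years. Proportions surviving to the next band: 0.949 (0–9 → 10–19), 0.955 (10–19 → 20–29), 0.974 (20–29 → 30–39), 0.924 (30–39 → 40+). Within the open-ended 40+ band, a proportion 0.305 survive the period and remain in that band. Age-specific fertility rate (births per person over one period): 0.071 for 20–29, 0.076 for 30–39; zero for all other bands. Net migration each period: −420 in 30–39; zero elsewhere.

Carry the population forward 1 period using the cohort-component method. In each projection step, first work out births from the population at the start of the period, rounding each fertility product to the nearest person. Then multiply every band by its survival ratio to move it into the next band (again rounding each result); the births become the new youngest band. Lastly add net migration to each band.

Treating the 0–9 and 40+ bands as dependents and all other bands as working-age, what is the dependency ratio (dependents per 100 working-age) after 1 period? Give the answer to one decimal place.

64.0

[period 1]
Births: 9000 * 0.071 = 639 ; 17700 * 0.076 = 1345 ⇒ total 1984
10–19: 21600 * 0.949 = 20498
20–29: 3600 * 0.955 = 3438
30–39: 9000 * 0.974 = 8766
40+: 17700 * 0.924 + 7600 * 0.305 = 16355 + 2318 = 18673
Net migration: 30–39 − 420 → 8346
Population now: 0–9=1984, 10–19=20498, 20–29=3438, 30–39=8346, 40+=18673
Dependents (band 0–9 + band 40+) = 1984 + 18673 = 20657; working-age = 32282; ratio = 20657/32282 × 100 = 64.0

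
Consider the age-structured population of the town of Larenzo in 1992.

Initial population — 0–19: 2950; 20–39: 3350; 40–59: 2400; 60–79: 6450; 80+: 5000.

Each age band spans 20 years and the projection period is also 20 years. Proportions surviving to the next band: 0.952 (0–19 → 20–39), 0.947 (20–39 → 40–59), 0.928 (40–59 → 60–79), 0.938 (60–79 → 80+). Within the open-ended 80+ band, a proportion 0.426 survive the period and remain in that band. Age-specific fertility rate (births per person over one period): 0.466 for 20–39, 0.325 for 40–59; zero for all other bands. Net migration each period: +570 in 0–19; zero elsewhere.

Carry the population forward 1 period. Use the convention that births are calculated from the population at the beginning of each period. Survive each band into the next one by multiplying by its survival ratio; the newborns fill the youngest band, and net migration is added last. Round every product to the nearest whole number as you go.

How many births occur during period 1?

Numbering the groups 1..5 from youngest to oldest:
[period 1]
Births: 3350 * 0.466 = 1561 ; 2400 * 0.325 = 780 → total 2341
Group 2: 2950 * 0.952 = 2808
Group 3: 3350 * 0.947 = 3172
Group 4: 2400 * 0.928 = 2227
Group 5: 6450 * 0.938 + 5000 * 0.426 = 6050 + 2130 = 8180
Net migration: Group 1 + 570 → 2911
→ [2911, 2808, 3172, 2227, 8180]

2341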